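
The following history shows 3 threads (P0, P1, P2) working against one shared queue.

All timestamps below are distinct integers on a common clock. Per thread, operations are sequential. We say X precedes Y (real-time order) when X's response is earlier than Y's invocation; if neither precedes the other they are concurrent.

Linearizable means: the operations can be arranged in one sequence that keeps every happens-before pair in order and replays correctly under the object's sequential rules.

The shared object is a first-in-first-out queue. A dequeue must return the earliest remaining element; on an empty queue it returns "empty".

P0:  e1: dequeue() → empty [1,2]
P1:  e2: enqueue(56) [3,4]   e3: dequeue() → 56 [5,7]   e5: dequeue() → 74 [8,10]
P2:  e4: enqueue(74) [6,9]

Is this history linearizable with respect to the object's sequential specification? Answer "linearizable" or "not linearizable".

linearizable

a witness: e1, e2, e3, e4, e5
after step 1 (e1 dequeue() → empty): queue <>
after step 2 (e2 enqueue(56)): queue <56>
after step 3 (e3 dequeue() → 56): queue <>
after step 4 (e4 enqueue(74)): queue <74>
after step 5 (e5 dequeue() → 74): queue <>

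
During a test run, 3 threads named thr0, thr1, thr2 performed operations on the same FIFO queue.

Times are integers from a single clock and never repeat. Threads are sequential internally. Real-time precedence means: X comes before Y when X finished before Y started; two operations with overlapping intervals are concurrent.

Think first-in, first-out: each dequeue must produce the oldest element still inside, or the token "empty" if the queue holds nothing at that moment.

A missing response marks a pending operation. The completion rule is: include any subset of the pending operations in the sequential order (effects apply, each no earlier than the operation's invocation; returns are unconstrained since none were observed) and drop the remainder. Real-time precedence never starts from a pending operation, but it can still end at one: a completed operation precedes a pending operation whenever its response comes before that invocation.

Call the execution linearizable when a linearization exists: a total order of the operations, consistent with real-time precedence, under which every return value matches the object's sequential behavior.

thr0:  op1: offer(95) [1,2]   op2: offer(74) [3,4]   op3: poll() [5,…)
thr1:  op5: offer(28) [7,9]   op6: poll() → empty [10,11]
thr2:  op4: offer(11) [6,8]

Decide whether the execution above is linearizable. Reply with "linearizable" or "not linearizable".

not linearizable

events 1..10 are fine; event 11 — the response of op6 at time 11 — makes the prefix non-linearizable
checked exhaustively: 2 real-time-consistent orders of 5 completed operations, zero legal FIFO queue replays
every completion of the 1 pending operation (op3) was checked; none linearizes
e.g. op1, op2, op4, op5, op6 (pending dropped): illegal at step 5, since op6 poll() → empty cannot apply there
e.g. op1, op2, op5, op4, op6 (pending dropped): illegal at step 5, since op6 poll() → empty cannot apply there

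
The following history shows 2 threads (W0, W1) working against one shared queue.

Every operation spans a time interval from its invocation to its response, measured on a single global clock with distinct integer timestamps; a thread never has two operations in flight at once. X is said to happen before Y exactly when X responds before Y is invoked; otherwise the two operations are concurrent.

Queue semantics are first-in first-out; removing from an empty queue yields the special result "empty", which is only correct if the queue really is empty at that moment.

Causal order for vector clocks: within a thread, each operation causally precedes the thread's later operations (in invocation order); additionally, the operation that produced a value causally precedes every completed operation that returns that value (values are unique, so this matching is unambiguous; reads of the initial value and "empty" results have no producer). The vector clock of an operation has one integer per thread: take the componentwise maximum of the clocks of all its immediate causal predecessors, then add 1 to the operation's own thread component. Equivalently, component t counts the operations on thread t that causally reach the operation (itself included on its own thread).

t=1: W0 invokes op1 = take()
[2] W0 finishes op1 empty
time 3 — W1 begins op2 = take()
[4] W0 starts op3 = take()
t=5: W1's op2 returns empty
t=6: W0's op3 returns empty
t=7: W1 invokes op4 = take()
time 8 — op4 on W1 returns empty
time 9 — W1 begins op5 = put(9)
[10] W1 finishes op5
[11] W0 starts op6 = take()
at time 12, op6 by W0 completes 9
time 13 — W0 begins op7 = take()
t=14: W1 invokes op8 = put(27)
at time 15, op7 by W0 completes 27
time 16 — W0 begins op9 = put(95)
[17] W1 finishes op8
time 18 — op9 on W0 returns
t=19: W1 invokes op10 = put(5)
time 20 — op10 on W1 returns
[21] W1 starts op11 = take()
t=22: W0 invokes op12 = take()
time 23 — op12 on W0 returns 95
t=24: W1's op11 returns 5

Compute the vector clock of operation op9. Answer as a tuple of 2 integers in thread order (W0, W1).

invoked at 3, op2 has no predecessors; its own W1 bump gives (0, 1)
invoked at 1, op1 has no predecessors; its own W0 bump gives (1, 0)
from VC(op2)=(0, 1), op4 (invoked 7) maxes components and bumps W1 → (0, 2)
from VC(op1)=(1, 0), op3 (invoked 4) maxes components and bumps W0 → (2, 0)
from VC(op4)=(0, 2), op5 (invoked 9) maxes components and bumps W1 → (0, 3)
from VC(op5)=(0, 3), op8 (invoked 14) maxes components and bumps W1 → (0, 4)
from VC(op8)=(0, 4), op10 (invoked 19) maxes components and bumps W1 → (0, 5)
from VC(op10)=(0, 5), op11 (invoked 21) maxes components and bumps W1 → (0, 6)
from VC(op3)=(2, 0), VC(op5)=(0, 3), op6 (invoked 11) maxes components and bumps W0 → (3, 3)
from VC(op6)=(3, 3), VC(op8)=(0, 4), op7 (invoked 13) maxes components and bumps W0 → (4, 4)
from VC(op7)=(4, 4), op9 (invoked 16) maxes components and bumps W0 → (5, 4)
from VC(op9)=(5, 4), op12 (invoked 22) maxes components and bumps W0 → (6, 4)
target: VC(op9) = (5, 4)

(5, 4)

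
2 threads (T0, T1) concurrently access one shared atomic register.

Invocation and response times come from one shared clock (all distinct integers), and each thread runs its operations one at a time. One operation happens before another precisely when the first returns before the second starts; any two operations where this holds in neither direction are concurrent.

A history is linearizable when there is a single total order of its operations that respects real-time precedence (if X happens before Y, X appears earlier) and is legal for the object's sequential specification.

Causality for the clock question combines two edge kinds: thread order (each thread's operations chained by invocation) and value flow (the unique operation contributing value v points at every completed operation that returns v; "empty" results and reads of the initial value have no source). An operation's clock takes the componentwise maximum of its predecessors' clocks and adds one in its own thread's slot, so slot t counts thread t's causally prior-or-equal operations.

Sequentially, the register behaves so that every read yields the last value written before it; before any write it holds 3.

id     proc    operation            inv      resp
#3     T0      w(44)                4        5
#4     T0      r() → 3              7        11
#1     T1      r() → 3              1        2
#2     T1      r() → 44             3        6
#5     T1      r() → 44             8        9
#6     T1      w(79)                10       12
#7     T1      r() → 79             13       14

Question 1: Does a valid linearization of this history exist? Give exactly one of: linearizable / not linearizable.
through event 10 a valid linearization exists; event 11 (#4 responding at time 11) ends that
checked exhaustively: 4 real-time-consistent orders of 5 completed operations, zero legal atomic register replays
completion choices over the 1 pending operation (#6) were checked; none helps
sample order #1, #2, #3, #4, #5 (pending dropped) stalls at step 2 — #2 r() → 44 has no legal effect
sample order #1, #2, #3, #5, #4 (pending dropped) stalls at step 2 — #2 r() → 44 has no legal effect

not linearizable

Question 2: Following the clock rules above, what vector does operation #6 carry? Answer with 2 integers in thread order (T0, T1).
VC(#1, invoked at 1): no causal predecessors; +1 on T1 → (0, 1)
VC(#3, invoked at 4): no causal predecessors; +1 on T0 → (1, 0)
invoked at 7, #4 merges VC(#3)=(1, 0) and bumps T0's slot → (2, 0)
invoked at 3, #2 merges VC(#1)=(0, 1), VC(#3)=(1, 0) and bumps T1's slot → (1, 2)
invoked at 8, #5 merges VC(#2)=(1, 2), VC(#3)=(1, 0) and bumps T1's slot → (1, 3)
invoked at 10, #6 merges VC(#5)=(1, 3) and bumps T1's slot → (1, 4)
invoked at 13, #7 merges VC(#6)=(1, 4) and bumps T1's slot → (1, 5)
target: VC(#6) = (1, 4)

(1, 4)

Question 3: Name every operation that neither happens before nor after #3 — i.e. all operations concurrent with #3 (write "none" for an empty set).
#3 runs from 4 to 5; window-overlapping ops are concurrent
#1 [1,2]: before
#2 [3,6]: concurrent
#4 [7,11]: after
#5 [8,9]: after
#6 [10,12]: after
#7 [13,14]: after

#2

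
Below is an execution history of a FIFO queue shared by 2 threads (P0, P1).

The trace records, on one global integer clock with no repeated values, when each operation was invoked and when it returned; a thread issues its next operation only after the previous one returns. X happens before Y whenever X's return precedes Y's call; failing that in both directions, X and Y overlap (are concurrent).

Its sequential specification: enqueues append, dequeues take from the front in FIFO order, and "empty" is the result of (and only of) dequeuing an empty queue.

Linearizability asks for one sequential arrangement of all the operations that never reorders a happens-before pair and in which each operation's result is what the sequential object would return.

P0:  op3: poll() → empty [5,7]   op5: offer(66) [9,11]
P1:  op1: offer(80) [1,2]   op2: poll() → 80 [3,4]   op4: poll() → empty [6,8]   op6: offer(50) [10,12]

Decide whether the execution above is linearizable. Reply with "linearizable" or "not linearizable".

linearizable

one valid linearization: op1, op2, op3, op4, op5, op6
1. op1 offer(80), leaving queue <80>
2. op2 poll() → 80, leaving queue <>
3. op3 poll() → empty, leaving queue <>
4. op4 poll() → empty, leaving queue <>
5. op5 offer(66), leaving queue <66>
6. op6 offer(50), leaving queue <66,50>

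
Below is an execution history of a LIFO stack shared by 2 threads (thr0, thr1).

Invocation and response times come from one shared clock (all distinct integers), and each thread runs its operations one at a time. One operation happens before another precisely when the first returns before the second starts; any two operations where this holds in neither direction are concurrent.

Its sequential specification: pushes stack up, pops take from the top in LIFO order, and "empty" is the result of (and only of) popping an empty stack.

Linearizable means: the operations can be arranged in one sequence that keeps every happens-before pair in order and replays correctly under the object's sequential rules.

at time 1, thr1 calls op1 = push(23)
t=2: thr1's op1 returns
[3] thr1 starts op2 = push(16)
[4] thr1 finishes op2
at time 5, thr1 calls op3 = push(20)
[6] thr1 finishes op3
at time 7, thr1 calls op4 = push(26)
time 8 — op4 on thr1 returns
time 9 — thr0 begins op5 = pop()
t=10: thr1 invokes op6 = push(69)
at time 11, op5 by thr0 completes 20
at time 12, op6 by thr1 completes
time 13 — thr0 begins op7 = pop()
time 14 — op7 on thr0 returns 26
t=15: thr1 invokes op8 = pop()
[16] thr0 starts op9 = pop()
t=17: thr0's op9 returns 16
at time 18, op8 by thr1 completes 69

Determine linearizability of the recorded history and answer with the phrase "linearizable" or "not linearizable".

already the first 11 events (up to op5's response at time 11) admit no linearization; the first 10 still do
the completed operations (5 total) allow one real-time order; the LIFO stack replay rejects it
no completion choice of the 1 pending operation (op6) rescues it — every subset was tried
one such order, op1, op2, op3, op4, op5 (pending dropped), breaks at step 5 where op5 pop() → 20 is illegal

not linearizable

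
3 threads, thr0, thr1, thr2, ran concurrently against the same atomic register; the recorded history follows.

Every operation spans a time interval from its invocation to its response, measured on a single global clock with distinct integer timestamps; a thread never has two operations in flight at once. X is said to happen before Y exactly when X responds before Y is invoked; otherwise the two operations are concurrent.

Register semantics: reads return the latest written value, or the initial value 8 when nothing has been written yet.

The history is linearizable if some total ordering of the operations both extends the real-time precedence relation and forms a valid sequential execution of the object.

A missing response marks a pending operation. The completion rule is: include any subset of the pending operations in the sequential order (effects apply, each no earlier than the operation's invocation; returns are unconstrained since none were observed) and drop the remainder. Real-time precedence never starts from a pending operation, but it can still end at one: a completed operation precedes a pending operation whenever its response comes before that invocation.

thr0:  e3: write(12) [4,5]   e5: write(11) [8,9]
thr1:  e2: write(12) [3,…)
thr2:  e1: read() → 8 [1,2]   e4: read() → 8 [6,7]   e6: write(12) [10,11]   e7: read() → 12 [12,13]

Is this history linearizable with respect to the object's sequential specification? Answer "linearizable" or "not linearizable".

not linearizable

through event 6 a valid linearization exists; event 7 (e4 responding at time 7) ends that
the sole real-time-consistent order of 3 completed operations fails the atomic register replay
no completion choice of the 1 pending operation (e2) rescues it — every subset was tried
e.g. e1, e3, e4 (pending dropped): illegal at step 3, since e4 read() → 8 cannot apply there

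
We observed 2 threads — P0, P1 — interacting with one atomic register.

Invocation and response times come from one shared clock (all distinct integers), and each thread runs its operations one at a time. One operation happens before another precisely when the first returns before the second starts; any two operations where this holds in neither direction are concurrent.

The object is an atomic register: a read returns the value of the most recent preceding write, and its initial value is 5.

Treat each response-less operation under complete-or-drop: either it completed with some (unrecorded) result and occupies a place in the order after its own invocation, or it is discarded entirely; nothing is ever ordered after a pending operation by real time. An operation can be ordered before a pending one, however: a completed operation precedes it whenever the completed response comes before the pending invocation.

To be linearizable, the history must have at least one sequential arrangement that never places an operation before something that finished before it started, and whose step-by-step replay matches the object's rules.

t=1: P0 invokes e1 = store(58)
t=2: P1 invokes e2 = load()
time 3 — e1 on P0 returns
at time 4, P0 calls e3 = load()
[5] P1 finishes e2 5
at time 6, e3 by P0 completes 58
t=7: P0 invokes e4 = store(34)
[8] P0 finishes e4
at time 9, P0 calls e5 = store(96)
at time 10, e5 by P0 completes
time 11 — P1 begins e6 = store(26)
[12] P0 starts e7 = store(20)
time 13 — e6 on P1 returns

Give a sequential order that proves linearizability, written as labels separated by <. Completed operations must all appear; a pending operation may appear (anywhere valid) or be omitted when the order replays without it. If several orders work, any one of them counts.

after step 1 (e2 load() → 5): value 5
after step 2 (e1 store(58)): value 58
after step 3 (e3 load() → 58): value 58
after step 4 (e4 store(34)): value 34
after step 5 (e5 store(96)): value 96
after step 6 (e6 store(26)): value 26

e2 < e1 < e3 < e4 < e5 < e6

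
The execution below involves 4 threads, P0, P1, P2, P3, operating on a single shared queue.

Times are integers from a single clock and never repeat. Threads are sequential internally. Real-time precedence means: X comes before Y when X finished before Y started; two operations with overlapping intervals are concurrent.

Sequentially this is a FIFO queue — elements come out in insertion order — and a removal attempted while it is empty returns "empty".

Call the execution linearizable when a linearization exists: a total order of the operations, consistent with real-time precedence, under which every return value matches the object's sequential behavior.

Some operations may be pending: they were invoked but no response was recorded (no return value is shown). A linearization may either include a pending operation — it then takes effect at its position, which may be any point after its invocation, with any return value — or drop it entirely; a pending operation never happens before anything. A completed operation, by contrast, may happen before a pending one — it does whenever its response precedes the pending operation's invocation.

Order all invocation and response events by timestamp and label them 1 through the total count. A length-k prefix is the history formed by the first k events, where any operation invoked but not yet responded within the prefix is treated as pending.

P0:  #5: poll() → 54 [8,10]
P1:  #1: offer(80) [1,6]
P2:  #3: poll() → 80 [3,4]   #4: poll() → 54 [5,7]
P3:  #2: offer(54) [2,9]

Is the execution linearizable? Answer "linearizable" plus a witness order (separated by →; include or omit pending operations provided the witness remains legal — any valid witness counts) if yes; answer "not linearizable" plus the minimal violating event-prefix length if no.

not linearizable — minimal violating prefix: 10 events

the violation lands at event 10, #5's response at time 10: events 1..9 linearize, events 1..10 do not
no legal order exists: 15 real-time-consistent candidates over 5 completed queue operations, all rejected
sample order #1, #2, #3, #4, #5 stalls at step 5 — #5 poll() → 54 has no legal effect
sample order #1, #3, #2, #4, #5 stalls at step 5 — #5 poll() → 54 has no legal effect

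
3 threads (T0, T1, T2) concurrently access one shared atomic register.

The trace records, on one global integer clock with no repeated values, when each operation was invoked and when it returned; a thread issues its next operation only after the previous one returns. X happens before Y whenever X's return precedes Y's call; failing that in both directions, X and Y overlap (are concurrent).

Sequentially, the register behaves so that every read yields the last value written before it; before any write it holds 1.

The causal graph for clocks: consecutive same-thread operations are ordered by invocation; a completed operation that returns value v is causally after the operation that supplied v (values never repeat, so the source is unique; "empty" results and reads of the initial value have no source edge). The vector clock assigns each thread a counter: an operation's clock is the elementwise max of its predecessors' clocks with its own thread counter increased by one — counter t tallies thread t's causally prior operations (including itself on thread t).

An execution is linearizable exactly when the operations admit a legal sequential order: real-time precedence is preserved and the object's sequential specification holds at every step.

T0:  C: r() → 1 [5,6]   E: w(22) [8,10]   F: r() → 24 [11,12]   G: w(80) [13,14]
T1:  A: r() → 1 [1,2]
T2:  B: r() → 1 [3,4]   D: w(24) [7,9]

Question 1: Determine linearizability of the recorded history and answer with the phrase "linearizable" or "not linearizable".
linearizable

one valid linearization: A, B, C, E, D, F, G
step 1: A r() → 1 — value 1
step 2: B r() → 1 — value 1
step 3: C r() → 1 — value 1
step 4: E w(22) — value 22
step 5: D w(24) — value 24
step 6: F r() → 24 — value 24
step 7: G w(80) — value 80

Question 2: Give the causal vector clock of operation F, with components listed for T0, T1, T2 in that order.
Answer: (3, 0, 2)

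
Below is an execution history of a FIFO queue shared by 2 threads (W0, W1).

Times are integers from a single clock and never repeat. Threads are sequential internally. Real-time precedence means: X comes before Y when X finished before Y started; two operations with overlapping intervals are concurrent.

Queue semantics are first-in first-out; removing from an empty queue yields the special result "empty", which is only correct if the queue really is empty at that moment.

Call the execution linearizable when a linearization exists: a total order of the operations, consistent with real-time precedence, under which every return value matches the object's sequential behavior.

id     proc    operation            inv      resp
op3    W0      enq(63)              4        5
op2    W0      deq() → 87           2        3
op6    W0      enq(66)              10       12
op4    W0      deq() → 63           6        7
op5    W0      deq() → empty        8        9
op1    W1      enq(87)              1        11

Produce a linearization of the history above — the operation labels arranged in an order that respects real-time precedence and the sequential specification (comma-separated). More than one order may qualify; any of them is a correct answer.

step 1: op1 enq(87) — queue <87>
step 2: op2 deq() → 87 — queue <>
step 3: op3 enq(63) — queue <63>
step 4: op4 deq() → 63 — queue <>
step 5: op5 deq() → empty — queue <>
step 6: op6 enq(66) — queue <66>

op1, op2, op3, op4, op5, op6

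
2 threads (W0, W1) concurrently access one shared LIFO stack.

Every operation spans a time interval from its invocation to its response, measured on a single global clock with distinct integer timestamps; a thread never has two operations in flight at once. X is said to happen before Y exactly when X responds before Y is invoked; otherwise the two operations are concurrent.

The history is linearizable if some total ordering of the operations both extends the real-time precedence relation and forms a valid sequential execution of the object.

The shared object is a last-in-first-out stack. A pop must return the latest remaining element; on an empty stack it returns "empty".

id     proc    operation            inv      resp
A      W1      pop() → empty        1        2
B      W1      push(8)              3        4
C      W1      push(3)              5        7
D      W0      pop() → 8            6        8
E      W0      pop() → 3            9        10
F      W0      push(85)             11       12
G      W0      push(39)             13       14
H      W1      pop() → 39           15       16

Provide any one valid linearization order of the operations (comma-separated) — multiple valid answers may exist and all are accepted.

1. A pop() → empty, leaving stack <>
2. B push(8), leaving stack <8>
3. D pop() → 8, leaving stack <>
4. C push(3), leaving stack <3>
5. E pop() → 3, leaving stack <>
6. F push(85), leaving stack <85>
7. G push(39), leaving stack <85,39>
8. H pop() → 39, leaving stack <85>

A, B, D, C, E, F, G, H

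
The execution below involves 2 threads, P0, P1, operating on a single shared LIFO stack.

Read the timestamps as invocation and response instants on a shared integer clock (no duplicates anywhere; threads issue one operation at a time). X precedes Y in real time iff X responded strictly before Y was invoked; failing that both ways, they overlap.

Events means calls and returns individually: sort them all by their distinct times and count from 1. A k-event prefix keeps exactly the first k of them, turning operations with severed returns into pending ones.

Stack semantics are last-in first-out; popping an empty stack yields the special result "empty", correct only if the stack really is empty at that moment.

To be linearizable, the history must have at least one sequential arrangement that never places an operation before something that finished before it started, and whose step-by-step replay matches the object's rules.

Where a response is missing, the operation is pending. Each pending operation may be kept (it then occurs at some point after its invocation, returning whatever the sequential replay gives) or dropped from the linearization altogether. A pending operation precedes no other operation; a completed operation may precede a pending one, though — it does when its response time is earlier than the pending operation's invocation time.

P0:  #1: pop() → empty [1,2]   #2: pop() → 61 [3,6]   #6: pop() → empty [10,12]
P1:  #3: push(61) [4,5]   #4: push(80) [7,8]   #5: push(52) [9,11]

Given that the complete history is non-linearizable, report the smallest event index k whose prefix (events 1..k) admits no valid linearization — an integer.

12

events 1..11 are linearizable, e.g. via #1, #3, #2, #4, #5:
step 1: #1 pop() → empty — stack <>
step 2: #3 push(61) — stack <61>
step 3: #2 pop() → 61 — stack <>
step 4: #4 push(80) — stack <80>
step 5: #5 push(52) — stack <80,52>
adding event 12 (#6 responds at 12) leaves no legal real-time order
take #1, #2, #3, #4, #5, #6: step 2 already fails, because #2 pop() → 61 cannot occur there
take #1, #2, #3, #4, #6, #5: step 2 already fails, because #2 pop() → 61 cannot occur there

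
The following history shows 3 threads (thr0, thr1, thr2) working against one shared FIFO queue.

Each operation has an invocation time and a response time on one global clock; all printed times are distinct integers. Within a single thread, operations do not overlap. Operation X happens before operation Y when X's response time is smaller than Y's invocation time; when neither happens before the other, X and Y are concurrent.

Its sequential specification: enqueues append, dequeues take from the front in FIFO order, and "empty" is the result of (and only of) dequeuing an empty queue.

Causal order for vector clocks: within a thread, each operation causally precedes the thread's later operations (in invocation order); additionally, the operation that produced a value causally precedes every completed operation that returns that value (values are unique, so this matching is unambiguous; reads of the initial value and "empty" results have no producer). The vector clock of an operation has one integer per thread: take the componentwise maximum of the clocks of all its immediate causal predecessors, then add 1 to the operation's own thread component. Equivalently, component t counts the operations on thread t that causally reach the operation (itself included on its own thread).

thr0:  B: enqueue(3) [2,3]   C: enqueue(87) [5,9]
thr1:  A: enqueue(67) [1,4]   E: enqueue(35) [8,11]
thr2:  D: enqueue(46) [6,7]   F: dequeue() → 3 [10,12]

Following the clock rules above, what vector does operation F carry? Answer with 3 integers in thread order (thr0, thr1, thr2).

D (invocation 6): nothing precedes it; thr2's component alone gives (0, 0, 1)
A (invocation 1): nothing precedes it; thr1's component alone gives (0, 1, 0)
B (invocation 2): nothing precedes it; thr0's component alone gives (1, 0, 0)
E, invoked 8, takes VC(A)=(0, 1, 0) under max, adds 1 for thr1 → (0, 2, 0)
C, invoked 5, takes VC(B)=(1, 0, 0) under max, adds 1 for thr0 → (2, 0, 0)
F, invoked 10, takes VC(B)=(1, 0, 0), VC(D)=(0, 0, 1) under max, adds 1 for thr2 → (1, 0, 2)
target: VC(F) = (1, 0, 2)

(1, 0, 2)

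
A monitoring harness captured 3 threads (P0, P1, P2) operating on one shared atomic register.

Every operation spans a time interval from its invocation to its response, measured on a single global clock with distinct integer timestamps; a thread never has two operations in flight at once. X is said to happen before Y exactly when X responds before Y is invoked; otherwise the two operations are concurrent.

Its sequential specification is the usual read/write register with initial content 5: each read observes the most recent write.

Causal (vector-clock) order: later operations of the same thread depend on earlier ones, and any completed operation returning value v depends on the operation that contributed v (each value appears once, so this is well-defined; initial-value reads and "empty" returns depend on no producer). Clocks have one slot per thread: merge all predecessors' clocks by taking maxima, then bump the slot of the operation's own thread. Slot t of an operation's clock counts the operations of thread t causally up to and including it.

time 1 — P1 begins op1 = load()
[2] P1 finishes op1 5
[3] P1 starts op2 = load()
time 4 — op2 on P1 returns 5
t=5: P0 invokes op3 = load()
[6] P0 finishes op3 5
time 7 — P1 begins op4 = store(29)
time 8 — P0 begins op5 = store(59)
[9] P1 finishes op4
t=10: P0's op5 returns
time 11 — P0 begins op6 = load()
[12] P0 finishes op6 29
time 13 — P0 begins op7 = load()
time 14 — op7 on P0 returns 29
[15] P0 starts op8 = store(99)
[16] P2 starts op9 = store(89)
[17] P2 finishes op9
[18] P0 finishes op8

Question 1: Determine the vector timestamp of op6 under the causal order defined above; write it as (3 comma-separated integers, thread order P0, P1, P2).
Answer: (3, 3, 0)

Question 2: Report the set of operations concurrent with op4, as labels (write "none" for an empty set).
Answer: op5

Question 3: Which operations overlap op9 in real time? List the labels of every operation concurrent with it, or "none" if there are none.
Answer: op8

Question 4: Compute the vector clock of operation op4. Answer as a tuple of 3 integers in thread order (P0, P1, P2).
Answer: (0, 3, 0)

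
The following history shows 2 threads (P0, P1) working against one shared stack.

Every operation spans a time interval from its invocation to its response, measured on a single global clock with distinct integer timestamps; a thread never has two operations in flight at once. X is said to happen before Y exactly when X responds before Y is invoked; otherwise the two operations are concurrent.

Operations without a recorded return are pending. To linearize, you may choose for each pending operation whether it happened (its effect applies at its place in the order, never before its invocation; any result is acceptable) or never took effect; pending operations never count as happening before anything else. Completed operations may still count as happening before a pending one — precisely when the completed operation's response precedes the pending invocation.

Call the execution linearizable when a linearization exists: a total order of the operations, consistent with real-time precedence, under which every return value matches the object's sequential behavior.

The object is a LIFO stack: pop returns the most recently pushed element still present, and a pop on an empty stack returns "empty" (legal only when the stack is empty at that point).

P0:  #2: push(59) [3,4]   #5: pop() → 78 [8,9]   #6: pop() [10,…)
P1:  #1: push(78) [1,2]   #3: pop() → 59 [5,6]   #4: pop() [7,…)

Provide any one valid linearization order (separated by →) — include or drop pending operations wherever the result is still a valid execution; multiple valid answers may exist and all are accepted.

1. #1 push(78), leaving stack <78>
2. #2 push(59), leaving stack <78,59>
3. #3 pop() → 59, leaving stack <78>
4. #5 pop() → 78, leaving stack <>

#1 → #2 → #3 → #5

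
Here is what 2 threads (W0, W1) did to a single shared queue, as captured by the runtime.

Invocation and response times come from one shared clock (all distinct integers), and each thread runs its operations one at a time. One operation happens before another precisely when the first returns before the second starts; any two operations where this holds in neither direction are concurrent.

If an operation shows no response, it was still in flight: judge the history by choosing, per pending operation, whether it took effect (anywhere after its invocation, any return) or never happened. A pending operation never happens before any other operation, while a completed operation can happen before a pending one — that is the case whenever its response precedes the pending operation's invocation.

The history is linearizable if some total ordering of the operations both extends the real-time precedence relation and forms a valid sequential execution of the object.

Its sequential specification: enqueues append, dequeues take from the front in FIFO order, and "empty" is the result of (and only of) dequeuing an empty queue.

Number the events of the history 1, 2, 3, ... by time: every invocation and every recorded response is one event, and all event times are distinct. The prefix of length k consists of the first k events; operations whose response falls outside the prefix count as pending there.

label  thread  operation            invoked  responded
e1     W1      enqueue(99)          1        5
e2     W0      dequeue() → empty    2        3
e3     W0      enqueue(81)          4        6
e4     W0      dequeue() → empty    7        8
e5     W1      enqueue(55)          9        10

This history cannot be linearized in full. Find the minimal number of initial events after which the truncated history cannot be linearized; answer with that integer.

8

events 1..7 are still linearizable — one witness is e2, e1, e3:
1. e2 dequeue() → empty, leaving queue <>
2. e1 enqueue(99), leaving queue <99>
3. e3 enqueue(81), leaving queue <99,81>
with event 8 included (e4 responding at time 8), all real-time-consistent orders fail
sample order e1, e2, e3, e4 stalls at step 2 — e2 dequeue() → empty has no legal effect
sample order e2, e1, e3, e4 stalls at step 4 — e4 dequeue() → empty has no legal effect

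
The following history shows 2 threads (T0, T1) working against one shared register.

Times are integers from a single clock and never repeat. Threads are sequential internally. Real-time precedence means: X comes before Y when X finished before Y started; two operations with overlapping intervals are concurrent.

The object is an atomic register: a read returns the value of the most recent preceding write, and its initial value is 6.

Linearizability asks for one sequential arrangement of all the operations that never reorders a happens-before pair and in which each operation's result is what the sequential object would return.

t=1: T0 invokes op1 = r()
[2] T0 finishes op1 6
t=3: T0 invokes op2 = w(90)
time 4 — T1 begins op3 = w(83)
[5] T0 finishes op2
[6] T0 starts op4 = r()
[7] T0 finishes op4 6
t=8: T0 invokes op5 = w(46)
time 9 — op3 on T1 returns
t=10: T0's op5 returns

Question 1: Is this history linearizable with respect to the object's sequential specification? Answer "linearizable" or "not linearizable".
not linearizable

through event 6 a valid linearization exists; event 7 (op4 responding at time 7) ends that
the completed operations (3 total) allow one real-time order; the register replay rejects it
including or dropping the 1 pending operation (op3) in any combination fails
e.g. op1, op2, op4 (pending dropped): illegal at step 3, since op4 r() → 6 cannot apply there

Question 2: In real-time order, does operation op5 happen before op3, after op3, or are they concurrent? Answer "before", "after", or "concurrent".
Answer: concurrent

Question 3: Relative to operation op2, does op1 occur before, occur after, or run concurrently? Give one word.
Answer: before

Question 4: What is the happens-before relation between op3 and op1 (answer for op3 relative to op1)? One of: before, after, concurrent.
Answer: after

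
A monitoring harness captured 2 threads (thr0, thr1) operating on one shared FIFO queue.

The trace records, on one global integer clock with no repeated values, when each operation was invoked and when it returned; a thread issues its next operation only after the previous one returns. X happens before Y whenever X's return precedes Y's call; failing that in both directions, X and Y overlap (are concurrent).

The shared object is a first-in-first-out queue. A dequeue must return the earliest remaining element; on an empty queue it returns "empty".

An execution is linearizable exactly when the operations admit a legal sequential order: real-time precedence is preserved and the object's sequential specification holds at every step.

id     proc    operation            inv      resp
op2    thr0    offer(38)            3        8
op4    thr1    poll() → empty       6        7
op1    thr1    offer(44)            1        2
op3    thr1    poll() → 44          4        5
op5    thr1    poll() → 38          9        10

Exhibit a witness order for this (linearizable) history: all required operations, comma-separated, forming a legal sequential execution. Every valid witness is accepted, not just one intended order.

1. op1 offer(44), leaving queue <44>
2. op3 poll() → 44, leaving queue <>
3. op4 poll() → empty, leaving queue <>
4. op2 offer(38), leaving queue <38>
5. op5 poll() → 38, leaving queue <>

op1, op3, op4, op2, op5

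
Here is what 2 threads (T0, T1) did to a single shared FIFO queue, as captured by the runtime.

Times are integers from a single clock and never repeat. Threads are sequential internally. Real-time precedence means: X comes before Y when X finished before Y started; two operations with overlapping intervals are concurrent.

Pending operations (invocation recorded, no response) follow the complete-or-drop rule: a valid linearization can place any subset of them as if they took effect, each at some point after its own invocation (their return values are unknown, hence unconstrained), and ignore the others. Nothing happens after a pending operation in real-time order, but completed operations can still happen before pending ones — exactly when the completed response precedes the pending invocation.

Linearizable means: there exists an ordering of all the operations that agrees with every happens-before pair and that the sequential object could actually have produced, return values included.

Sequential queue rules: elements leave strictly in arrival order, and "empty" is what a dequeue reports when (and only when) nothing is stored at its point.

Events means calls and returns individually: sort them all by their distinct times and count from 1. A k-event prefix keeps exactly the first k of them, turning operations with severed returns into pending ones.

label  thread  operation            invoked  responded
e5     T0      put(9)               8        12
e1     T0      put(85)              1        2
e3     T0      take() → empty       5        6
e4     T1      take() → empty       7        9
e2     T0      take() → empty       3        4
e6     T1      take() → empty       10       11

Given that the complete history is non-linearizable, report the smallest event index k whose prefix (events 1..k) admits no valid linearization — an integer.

4

events 1..3 are linearizable, e.g. via e1:
1. e1 put(85), leaving queue <85>
with event 4 included (e2 responding at time 4), all real-time-consistent orders fail
take e1, e2: step 2 already fails, because e2 take() → empty cannot occur there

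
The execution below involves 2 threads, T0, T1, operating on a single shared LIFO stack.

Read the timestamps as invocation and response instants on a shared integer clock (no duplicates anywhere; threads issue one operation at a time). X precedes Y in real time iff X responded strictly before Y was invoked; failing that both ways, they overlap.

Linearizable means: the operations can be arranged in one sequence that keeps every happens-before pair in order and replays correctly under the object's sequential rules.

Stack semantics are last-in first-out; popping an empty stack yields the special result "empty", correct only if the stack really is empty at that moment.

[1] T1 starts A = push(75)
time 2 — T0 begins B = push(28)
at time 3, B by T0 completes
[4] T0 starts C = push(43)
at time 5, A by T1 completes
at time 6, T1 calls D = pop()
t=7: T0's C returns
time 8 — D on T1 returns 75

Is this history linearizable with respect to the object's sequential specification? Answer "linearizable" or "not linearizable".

linearizable

one valid linearization: B, A, D, C
after step 1 (B push(28)): stack <28>
after step 2 (A push(75)): stack <28,75>
after step 3 (D pop() → 75): stack <28>
after step 4 (C push(43)): stack <28,43>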